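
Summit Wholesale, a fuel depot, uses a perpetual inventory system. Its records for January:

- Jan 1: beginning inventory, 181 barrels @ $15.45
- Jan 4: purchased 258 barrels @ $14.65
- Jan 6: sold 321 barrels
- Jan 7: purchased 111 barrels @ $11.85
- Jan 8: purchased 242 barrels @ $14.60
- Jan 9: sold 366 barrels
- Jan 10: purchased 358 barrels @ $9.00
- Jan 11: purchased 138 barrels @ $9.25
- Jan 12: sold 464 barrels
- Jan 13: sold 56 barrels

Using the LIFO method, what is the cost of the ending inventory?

Ending inventory = $1,251.45

Jan 6, 321 sold [LIFO — newest first]: 258 @ $14.65 + 63 @ $15.45 = $4,753.05
Jan 9, 366 sold [LIFO — newest first]: 242 @ $14.60 + 111 @ $11.85 + 13 @ $15.45 = $5,049.40
Jan 12, 464 sold [LIFO — newest first]: 138 @ $9.25 + 326 @ $9.00 = $4,210.50
Jan 13, 56 sold [LIFO — newest first]: 32 @ $9.00 + 24 @ $15.45 = $658.80
Total COGS = $4,753.05 + $5,049.40 + $4,210.50 + $658.80 = $14,671.75
Ending inventory: 81 @ $15.45 = $1,251.45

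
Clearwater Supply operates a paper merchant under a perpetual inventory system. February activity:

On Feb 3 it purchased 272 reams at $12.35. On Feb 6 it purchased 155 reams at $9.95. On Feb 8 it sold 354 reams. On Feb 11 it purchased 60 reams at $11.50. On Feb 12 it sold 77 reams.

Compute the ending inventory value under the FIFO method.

Ending inventory = $644.00

Feb 8, 354 sold [FIFO — oldest first]: 272 @ $12.35 + 82 @ $9.95 = $4,175.10
Feb 12, 77 sold [FIFO — oldest first]: 73 @ $9.95 + 4 @ $11.50 = $772.35
Total COGS = $4,175.10 + $772.35 = $4,947.45
Ending inventory: 56 @ $11.50 = $644.00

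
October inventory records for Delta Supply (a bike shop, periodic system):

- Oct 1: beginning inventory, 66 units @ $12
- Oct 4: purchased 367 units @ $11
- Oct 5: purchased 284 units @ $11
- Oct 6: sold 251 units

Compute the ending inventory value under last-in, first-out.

Ending inventory = $5,192

Oct 6, 251 sold [LIFO — newest first]: 251 @ $11 = $2,761
Ending inventory: 66 @ $12 + 367 @ $11 + 33 @ $11 = $5,192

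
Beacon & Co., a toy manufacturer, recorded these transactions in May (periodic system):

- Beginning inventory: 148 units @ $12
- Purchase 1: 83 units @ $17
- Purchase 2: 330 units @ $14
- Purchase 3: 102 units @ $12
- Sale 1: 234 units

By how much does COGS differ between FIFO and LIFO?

$157

FIFO COGS: 148 @ $12 + 83 @ $17 + 3 @ $14 = $3,229
LIFO COGS: 102 @ $12 + 132 @ $14 = $3,072
Difference = |$3,229 − $3,072| = $157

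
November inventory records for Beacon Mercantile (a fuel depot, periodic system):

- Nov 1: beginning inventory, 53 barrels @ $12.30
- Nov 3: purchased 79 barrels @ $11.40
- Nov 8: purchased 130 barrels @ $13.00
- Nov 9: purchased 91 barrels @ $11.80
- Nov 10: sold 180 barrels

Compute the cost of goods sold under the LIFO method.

Nov 10, 180 sold [LIFO — newest first]: 91 @ $11.80 + 89 @ $13.00 = $2,230.80
Ending inventory: 53 @ $12.30 + 79 @ $11.40 + 41 @ $13.00 = $2,085.50

COGS = $2,230.80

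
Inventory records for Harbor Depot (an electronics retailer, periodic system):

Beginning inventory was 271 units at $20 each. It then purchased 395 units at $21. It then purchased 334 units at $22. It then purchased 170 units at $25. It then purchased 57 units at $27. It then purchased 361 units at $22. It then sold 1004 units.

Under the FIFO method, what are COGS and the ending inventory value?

Sale 1 (1004) [FIFO — oldest first]: 271 @ $20 + 395 @ $21 + 334 @ $22 + 4 @ $25 = $21,163
Ending inventory: 166 @ $25 + 57 @ $27 + 361 @ $22 = $13,631

COGS = $21,163; ending inventory = $13,631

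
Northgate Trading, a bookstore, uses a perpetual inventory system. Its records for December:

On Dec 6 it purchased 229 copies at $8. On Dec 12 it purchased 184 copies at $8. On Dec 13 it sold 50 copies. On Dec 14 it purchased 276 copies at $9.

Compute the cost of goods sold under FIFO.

Dec 13, 50 sold [FIFO — oldest first]: 50 @ $8 = $400
Ending inventory: 179 @ $8 + 184 @ $8 + 276 @ $9 = $5,388
Check: goods available $5,788 = COGS $400 + ending $5,388

COGS = $400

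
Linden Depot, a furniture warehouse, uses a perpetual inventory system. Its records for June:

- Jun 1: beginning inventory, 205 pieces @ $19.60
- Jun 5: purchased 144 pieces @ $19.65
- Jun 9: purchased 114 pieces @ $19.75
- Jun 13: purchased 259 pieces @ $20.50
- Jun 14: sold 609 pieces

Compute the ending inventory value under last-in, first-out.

Jun 14, 609 sold [LIFO — newest first]: 259 @ $20.50 + 114 @ $19.75 + 144 @ $19.65 + 92 @ $19.60 = $12,193.80
Ending inventory: 113 @ $19.60 = $2,214.80

Ending inventory = $2,214.80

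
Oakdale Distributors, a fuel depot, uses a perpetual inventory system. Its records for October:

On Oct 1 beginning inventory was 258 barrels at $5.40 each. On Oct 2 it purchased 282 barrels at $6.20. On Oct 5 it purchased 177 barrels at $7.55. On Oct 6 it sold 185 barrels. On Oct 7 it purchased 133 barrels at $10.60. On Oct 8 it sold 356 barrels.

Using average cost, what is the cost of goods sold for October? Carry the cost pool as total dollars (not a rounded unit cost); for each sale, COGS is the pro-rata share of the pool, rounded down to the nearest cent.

COGS = $3,688.80

After Oct 1: 258 on hand, pool $1,393.20 (≈ $5.4000 each)
After Oct 2: 540 on hand, pool $3,141.60 (≈ $5.8178 each)
After Oct 5: 717 on hand, pool $4,477.95 (≈ $6.2454 each)
Oct 6, sell 185: 185/717 × $4,477.95 → $1,155.39
After Oct 7: 665 on hand, pool $4,732.36 (≈ $7.1163 each)
Oct 8, sell 356: 356/665 × $4,732.36 → $2,533.41
Total COGS = $1,155.39 + $2,533.41 = $3,688.80
Ending inventory (cost pool remaining) = $2,198.95
Check: goods available $5,887.75 = COGS $3,688.80 + ending $2,198.95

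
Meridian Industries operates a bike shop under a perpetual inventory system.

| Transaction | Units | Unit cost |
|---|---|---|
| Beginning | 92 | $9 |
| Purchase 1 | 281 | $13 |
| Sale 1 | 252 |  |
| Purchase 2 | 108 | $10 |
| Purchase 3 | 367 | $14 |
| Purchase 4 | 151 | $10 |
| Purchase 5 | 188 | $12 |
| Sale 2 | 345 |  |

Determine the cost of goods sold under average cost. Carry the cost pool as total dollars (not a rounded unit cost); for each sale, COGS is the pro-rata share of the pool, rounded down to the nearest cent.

COGS = $7,247.67

After Beginning: 92 on hand, pool $828.00 (≈ $9.0000 each)
After Purchase 1: 373 on hand, pool $4,481.00 (≈ $12.0134 each)
Sale 1, sell 252: 252/373 × $4,481.00 → $3,027.37
After Purchase 2: 229 on hand, pool $2,533.63 (≈ $11.0639 each)
After Purchase 3: 596 on hand, pool $7,671.63 (≈ $12.8719 each)
After Purchase 4: 747 on hand, pool $9,181.63 (≈ $12.2913 each)
After Purchase 5: 935 on hand, pool $11,437.63 (≈ $12.2328 each)
Sale 2, sell 345: 345/935 × $11,437.63 → $4,220.30
Total COGS = $3,027.37 + $4,220.30 = $7,247.67
Ending inventory (cost pool remaining) = $7,217.33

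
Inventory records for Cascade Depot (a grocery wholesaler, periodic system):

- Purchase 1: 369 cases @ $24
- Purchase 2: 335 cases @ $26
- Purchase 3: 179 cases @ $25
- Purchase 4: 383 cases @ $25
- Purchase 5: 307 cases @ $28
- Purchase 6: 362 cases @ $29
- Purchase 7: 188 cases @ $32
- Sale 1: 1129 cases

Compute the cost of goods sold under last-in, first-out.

Sale 1 (1129) [LIFO — newest first]: 188 @ $32 + 362 @ $29 + 307 @ $28 + 272 @ $25 = $31,910
Ending inventory: 369 @ $24 + 335 @ $26 + 179 @ $25 + 111 @ $25 = $24,816

COGS = $31,910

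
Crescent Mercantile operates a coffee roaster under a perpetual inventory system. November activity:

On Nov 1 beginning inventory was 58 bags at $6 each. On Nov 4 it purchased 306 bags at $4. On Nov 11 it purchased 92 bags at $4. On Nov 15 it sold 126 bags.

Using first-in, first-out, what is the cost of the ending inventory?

Ending inventory = $1,320

Nov 15, 126 sold [FIFO — oldest first]: 58 @ $6 + 68 @ $4 = $620
Ending inventory: 238 @ $4 + 92 @ $4 = $1,320
Check: goods available $1,940 = COGS $620 + ending $1,320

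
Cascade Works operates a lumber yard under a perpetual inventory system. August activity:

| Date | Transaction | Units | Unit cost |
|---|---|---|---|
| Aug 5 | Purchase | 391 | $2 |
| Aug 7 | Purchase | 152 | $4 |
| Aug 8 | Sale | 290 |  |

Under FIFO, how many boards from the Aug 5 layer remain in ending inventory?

Aug 8, 290 sold [FIFO — oldest first]: 290 @ $2 = $580
Ending inventory: 101 @ $2 + 152 @ $4 = $810

101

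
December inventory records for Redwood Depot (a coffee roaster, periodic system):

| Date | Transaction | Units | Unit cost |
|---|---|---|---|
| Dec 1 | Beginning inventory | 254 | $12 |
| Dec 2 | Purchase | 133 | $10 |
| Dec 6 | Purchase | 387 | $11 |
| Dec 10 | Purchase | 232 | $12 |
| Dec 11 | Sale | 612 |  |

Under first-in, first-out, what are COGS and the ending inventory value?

COGS = $6,853; ending inventory = $4,566

Dec 11, 612 sold [FIFO — oldest first]: 254 @ $12 + 133 @ $10 + 225 @ $11 = $6,853
Ending inventory: 162 @ $11 + 232 @ $12 = $4,566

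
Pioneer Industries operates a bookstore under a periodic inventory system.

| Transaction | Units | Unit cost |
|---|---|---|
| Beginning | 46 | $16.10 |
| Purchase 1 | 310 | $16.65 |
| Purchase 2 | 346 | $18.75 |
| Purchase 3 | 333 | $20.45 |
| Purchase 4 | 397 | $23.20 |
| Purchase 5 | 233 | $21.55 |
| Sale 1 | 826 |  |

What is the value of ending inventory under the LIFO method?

Ending inventory = $15,191.25

Sale 1 (826) [LIFO — newest first]: 233 @ $21.55 + 397 @ $23.20 + 196 @ $20.45 = $18,239.75
Ending inventory: 46 @ $16.10 + 310 @ $16.65 + 346 @ $18.75 + 137 @ $20.45 = $15,191.25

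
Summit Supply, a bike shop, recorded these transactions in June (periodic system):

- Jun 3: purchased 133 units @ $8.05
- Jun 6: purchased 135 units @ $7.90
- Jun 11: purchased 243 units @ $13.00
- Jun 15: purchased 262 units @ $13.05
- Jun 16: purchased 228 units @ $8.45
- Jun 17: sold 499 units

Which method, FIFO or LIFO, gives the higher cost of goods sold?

LIFO

FIFO COGS: 133 @ $8.05 + 135 @ $7.90 + 231 @ $13.00 = $5,140.15
LIFO COGS: 228 @ $8.45 + 262 @ $13.05 + 9 @ $13.00 = $5,462.70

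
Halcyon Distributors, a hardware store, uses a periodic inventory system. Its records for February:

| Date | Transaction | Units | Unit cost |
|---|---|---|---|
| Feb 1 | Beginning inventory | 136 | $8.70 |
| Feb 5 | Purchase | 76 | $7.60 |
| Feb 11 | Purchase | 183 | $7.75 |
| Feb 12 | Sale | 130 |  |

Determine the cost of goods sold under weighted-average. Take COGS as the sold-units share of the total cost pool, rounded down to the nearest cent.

COGS = $1,046.26

Feb 12, sell 130: 130/395 × $3,179.05 → $1,046.26
Ending inventory (cost pool remaining) = $2,132.79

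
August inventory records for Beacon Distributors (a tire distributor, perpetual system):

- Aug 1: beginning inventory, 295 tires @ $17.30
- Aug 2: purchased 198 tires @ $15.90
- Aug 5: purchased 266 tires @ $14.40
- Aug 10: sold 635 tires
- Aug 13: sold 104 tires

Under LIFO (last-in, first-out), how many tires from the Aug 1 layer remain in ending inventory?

Aug 10, 635 sold [LIFO — newest first]: 266 @ $14.40 + 198 @ $15.90 + 171 @ $17.30 = $9,936.90
Aug 13, 104 sold [LIFO — newest first]: 104 @ $17.30 = $1,799.20
Total COGS = $9,936.90 + $1,799.20 = $11,736.10
Ending inventory: 20 @ $17.30 = $346.00
Check: goods available $12,082.10 = COGS $11,736.10 + ending $346.00

20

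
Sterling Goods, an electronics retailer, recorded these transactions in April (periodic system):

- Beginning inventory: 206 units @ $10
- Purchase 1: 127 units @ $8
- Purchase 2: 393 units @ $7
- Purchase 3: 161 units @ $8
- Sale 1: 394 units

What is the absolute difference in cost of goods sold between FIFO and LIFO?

FIFO COGS: 206 @ $10 + 127 @ $8 + 61 @ $7 = $3,503
LIFO COGS: 161 @ $8 + 233 @ $7 = $2,919
Difference = |$3,503 − $2,919| = $584

$584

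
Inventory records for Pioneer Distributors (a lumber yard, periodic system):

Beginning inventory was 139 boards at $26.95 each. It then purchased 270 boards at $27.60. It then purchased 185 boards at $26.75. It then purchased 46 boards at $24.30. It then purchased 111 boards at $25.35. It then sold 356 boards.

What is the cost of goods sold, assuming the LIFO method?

COGS = $9,266.80

Sale 1 (356) [LIFO — newest first]: 111 @ $25.35 + 46 @ $24.30 + 185 @ $26.75 + 14 @ $27.60 = $9,266.80
Ending inventory: 139 @ $26.95 + 256 @ $27.60 = $10,811.65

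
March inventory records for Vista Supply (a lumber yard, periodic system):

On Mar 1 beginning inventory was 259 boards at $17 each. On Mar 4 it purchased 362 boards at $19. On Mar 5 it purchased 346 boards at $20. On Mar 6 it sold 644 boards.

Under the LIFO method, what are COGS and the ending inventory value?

Mar 6, 644 sold [LIFO — newest first]: 346 @ $20 + 298 @ $19 = $12,582
Ending inventory: 259 @ $17 + 64 @ $19 = $5,619

COGS = $12,582; ending inventory = $5,619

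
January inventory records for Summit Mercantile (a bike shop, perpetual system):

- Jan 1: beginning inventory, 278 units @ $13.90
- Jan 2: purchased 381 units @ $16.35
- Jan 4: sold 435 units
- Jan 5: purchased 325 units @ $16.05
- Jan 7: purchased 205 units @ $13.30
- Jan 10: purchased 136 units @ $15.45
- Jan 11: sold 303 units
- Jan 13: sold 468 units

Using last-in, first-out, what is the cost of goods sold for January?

Jan 4, 435 sold [LIFO — newest first]: 381 @ $16.35 + 54 @ $13.90 = $6,979.95
Jan 11, 303 sold [LIFO — newest first]: 136 @ $15.45 + 167 @ $13.30 = $4,322.30
Jan 13, 468 sold [LIFO — newest first]: 38 @ $13.30 + 325 @ $16.05 + 105 @ $13.90 = $7,181.15
Total COGS = $6,979.95 + $4,322.30 + $7,181.15 = $18,483.40
Ending inventory: 119 @ $13.90 = $1,654.10
Check: goods available $20,137.50 = COGS $18,483.40 + ending $1,654.10

COGS = $18,483.40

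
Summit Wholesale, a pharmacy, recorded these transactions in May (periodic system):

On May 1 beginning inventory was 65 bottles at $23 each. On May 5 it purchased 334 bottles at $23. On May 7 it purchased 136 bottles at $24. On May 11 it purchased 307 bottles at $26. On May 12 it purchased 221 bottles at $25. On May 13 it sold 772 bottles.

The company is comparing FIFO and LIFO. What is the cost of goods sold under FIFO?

COGS = $18,603

FIFO COGS: 65 @ $23 + 334 @ $23 + 136 @ $24 + 237 @ $26 = $18,603
LIFO COGS: 221 @ $25 + 307 @ $26 + 136 @ $24 + 108 @ $23 = $19,255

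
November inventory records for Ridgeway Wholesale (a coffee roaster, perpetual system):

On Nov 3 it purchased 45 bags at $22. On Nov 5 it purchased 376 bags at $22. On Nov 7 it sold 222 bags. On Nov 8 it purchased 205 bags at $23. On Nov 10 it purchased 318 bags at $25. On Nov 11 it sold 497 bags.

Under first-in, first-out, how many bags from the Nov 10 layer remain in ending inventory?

225

Nov 7, 222 sold [FIFO — oldest first]: 45 @ $22 + 177 @ $22 = $4,884
Nov 11, 497 sold [FIFO — oldest first]: 199 @ $22 + 205 @ $23 + 93 @ $25 = $11,418
Total COGS = $4,884 + $11,418 = $16,302
Ending inventory: 225 @ $25 = $5,625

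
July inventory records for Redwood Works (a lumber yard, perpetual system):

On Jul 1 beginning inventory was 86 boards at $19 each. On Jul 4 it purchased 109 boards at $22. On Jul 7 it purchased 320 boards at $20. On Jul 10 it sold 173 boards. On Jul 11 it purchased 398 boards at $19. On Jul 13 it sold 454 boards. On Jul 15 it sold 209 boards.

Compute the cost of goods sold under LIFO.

Jul 10, 173 sold [LIFO — newest first]: 173 @ $20 = $3,460
Jul 13, 454 sold [LIFO — newest first]: 398 @ $19 + 56 @ $20 = $8,682
Jul 15, 209 sold [LIFO — newest first]: 91 @ $20 + 109 @ $22 + 9 @ $19 = $4,389
Total COGS = $3,460 + $8,682 + $4,389 = $16,531
Ending inventory: 77 @ $19 = $1,463

COGS = $16,531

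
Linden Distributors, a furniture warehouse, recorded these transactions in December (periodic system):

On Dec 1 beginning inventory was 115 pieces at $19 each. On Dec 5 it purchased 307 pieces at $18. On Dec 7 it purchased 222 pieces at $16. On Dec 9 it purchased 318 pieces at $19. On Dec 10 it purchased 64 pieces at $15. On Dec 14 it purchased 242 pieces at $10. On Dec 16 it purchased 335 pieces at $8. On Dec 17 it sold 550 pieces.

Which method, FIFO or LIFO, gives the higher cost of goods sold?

FIFO COGS: 115 @ $19 + 307 @ $18 + 128 @ $16 = $9,759
LIFO COGS: 335 @ $8 + 215 @ $10 = $4,830

FIFO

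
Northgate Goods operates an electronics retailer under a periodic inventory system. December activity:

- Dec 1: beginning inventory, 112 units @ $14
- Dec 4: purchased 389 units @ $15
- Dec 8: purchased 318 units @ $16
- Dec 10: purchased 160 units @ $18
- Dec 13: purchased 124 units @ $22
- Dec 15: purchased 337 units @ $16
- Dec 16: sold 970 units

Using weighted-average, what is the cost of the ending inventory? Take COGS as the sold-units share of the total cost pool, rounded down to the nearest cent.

Ending inventory = $7,667.21

Dec 16, sell 970: 970/1440 × $23,491.00 → $15,823.79
Ending inventory (cost pool remaining) = $7,667.21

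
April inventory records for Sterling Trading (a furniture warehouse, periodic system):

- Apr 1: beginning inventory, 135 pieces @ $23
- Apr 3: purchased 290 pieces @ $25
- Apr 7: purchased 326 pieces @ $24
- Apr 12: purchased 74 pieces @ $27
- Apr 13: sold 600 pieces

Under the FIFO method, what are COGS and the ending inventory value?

Apr 13, 600 sold [FIFO — oldest first]: 135 @ $23 + 290 @ $25 + 175 @ $24 = $14,555
Ending inventory: 151 @ $24 + 74 @ $27 = $5,622

COGS = $14,555; ending inventory = $5,622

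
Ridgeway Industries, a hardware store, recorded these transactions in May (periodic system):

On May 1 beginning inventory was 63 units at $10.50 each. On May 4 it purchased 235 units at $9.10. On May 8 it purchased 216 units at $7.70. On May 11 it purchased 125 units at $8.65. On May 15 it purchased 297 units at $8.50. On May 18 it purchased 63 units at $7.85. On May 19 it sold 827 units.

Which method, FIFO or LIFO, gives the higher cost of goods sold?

FIFO COGS: 63 @ $10.50 + 235 @ $9.10 + 216 @ $7.70 + 125 @ $8.65 + 188 @ $8.50 = $7,142.45
LIFO COGS: 63 @ $7.85 + 297 @ $8.50 + 125 @ $8.65 + 216 @ $7.70 + 126 @ $9.10 = $6,910.10

FIFO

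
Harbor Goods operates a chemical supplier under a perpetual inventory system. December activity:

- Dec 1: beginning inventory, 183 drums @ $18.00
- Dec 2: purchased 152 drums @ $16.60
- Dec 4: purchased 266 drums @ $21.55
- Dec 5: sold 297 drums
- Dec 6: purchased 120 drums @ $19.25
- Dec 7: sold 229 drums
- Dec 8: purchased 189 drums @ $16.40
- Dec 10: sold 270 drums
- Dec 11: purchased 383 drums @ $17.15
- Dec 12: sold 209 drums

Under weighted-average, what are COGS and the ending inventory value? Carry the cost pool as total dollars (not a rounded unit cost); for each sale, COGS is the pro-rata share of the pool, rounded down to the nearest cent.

COGS = $18,543.07; ending inventory = $4,984.48

After Dec 1: 183 on hand, pool $3,294.00 (≈ $18.0000 each)
After Dec 2: 335 on hand, pool $5,817.20 (≈ $17.3648 each)
After Dec 4: 601 on hand, pool $11,549.50 (≈ $19.2171 each)
Dec 5, sell 297: 297/601 × $11,549.50 → $5,707.49
After Dec 6: 424 on hand, pool $8,152.01 (≈ $19.2264 each)
Dec 7, sell 229: 229/424 × $8,152.01 → $4,402.85
After Dec 8: 384 on hand, pool $6,848.76 (≈ $17.8353 each)
Dec 10, sell 270: 270/384 × $6,848.76 → $4,815.53
After Dec 11: 497 on hand, pool $8,601.68 (≈ $17.3072 each)
Dec 12, sell 209: 209/497 × $8,601.68 → $3,617.20
Total COGS = $5,707.49 + $4,402.85 + $4,815.53 + $3,617.20 = $18,543.07
Ending inventory (cost pool remaining) = $4,984.48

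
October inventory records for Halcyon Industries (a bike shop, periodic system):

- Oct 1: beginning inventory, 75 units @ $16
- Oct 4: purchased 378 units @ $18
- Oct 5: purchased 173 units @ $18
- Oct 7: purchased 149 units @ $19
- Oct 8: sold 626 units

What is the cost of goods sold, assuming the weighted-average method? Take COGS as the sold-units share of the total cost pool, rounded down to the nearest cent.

Oct 8, sell 626: 626/775 × $13,949.00 → $11,267.19
Ending inventory (cost pool remaining) = $2,681.81

COGS = $11,267.19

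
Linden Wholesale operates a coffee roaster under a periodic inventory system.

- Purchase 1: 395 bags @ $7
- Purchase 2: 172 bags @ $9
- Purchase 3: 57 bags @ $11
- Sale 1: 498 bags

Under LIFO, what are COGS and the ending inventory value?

Sale 1 (498) [LIFO — newest first]: 57 @ $11 + 172 @ $9 + 269 @ $7 = $4,058
Ending inventory: 126 @ $7 = $882

COGS = $4,058; ending inventory = $882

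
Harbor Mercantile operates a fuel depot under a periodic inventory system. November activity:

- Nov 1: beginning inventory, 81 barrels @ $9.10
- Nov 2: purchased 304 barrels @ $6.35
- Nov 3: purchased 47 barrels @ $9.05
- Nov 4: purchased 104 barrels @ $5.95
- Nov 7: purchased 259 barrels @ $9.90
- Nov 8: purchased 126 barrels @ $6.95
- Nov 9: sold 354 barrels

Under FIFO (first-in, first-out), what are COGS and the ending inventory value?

COGS = $2,470.65; ending inventory = $4,680.80

Nov 9, 354 sold [FIFO — oldest first]: 81 @ $9.10 + 273 @ $6.35 = $2,470.65
Ending inventory: 31 @ $6.35 + 47 @ $9.05 + 104 @ $5.95 + 259 @ $9.90 + 126 @ $6.95 = $4,680.80
Check: goods available $7,151.45 = COGS $2,470.65 + ending $4,680.80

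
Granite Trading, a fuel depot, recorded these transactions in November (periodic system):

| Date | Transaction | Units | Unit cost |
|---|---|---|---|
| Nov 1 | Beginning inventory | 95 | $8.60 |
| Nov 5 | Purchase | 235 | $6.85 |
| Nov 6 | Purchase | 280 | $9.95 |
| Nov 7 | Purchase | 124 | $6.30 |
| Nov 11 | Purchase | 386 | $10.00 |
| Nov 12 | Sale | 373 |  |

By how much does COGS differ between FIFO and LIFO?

$875.40

FIFO COGS: 95 @ $8.60 + 235 @ $6.85 + 43 @ $9.95 = $2,854.60
LIFO COGS: 373 @ $10.00 = $3,730.00
Difference = |$2,854.60 − $3,730.00| = $875.40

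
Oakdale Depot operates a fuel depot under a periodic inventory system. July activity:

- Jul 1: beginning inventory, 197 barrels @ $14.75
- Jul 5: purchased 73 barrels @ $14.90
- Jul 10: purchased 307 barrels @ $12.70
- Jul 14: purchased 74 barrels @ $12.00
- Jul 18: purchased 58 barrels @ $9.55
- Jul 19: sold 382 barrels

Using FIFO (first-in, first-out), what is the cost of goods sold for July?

COGS = $5,415.85

Jul 19, 382 sold [FIFO — oldest first]: 197 @ $14.75 + 73 @ $14.90 + 112 @ $12.70 = $5,415.85
Ending inventory: 195 @ $12.70 + 74 @ $12.00 + 58 @ $9.55 = $3,918.40
Check: goods available $9,334.25 = COGS $5,415.85 + ending $3,918.40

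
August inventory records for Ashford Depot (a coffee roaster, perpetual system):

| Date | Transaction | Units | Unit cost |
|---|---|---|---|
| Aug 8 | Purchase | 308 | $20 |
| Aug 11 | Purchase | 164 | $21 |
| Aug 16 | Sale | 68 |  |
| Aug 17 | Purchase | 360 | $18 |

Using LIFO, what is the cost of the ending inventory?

Aug 16, 68 sold [LIFO — newest first]: 68 @ $21 = $1,428
Ending inventory: 308 @ $20 + 96 @ $21 + 360 @ $18 = $14,656
Check: goods available $16,084 = COGS $1,428 + ending $14,656

Ending inventory = $14,656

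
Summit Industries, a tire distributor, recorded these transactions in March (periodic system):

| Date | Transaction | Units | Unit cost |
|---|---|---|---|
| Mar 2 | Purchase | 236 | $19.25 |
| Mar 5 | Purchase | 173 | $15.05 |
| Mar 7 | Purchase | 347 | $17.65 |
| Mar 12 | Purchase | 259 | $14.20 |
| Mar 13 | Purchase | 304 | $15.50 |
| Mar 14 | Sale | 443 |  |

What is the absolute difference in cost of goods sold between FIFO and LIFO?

$1,060.95

FIFO COGS: 236 @ $19.25 + 173 @ $15.05 + 34 @ $17.65 = $7,746.75
LIFO COGS: 304 @ $15.50 + 139 @ $14.20 = $6,685.80
Difference = |$7,746.75 − $6,685.80| = $1,060.95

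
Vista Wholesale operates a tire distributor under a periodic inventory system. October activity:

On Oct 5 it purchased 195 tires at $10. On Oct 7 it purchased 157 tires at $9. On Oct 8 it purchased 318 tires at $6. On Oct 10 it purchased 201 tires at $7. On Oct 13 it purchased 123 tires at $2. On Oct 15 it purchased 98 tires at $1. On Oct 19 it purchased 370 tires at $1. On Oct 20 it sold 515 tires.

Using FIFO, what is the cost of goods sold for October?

COGS = $4,341

Oct 20, 515 sold [FIFO — oldest first]: 195 @ $10 + 157 @ $9 + 163 @ $6 = $4,341
Ending inventory: 155 @ $6 + 201 @ $7 + 123 @ $2 + 98 @ $1 + 370 @ $1 = $3,051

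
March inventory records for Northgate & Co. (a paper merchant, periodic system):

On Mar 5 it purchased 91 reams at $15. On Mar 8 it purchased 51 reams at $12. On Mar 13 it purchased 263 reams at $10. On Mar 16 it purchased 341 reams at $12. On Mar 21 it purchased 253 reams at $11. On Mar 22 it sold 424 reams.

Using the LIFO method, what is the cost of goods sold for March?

Mar 22, 424 sold [LIFO — newest first]: 253 @ $11 + 171 @ $12 = $4,835
Ending inventory: 91 @ $15 + 51 @ $12 + 263 @ $10 + 170 @ $12 = $6,647
Check: goods available $11,482 = COGS $4,835 + ending $6,647

COGS = $4,835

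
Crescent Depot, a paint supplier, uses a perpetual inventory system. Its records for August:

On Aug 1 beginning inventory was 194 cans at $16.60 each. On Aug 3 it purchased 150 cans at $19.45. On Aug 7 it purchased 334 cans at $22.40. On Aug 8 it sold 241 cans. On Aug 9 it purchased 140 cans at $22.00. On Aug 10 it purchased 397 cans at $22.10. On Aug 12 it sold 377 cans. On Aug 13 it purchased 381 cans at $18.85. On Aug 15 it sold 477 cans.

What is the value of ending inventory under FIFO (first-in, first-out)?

Aug 8, 241 sold [FIFO — oldest first]: 194 @ $16.60 + 47 @ $19.45 = $4,134.55
Aug 12, 377 sold [FIFO — oldest first]: 103 @ $19.45 + 274 @ $22.40 = $8,140.95
Aug 15, 477 sold [FIFO — oldest first]: 60 @ $22.40 + 140 @ $22.00 + 277 @ $22.10 = $10,545.70
Total COGS = $4,134.55 + $8,140.95 + $10,545.70 = $22,821.20
Ending inventory: 120 @ $22.10 + 381 @ $18.85 = $9,833.85
Check: goods available $32,655.05 = COGS $22,821.20 + ending $9,833.85

Ending inventory = $9,833.85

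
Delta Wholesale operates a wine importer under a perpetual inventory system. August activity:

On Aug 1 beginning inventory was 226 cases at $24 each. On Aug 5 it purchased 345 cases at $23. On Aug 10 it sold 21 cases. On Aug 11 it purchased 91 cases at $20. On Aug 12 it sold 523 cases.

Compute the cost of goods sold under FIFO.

COGS = $12,738

Aug 10, 21 sold [FIFO — oldest first]: 21 @ $24 = $504
Aug 12, 523 sold [FIFO — oldest first]: 205 @ $24 + 318 @ $23 = $12,234
Total COGS = $504 + $12,234 = $12,738
Ending inventory: 27 @ $23 + 91 @ $20 = $2,441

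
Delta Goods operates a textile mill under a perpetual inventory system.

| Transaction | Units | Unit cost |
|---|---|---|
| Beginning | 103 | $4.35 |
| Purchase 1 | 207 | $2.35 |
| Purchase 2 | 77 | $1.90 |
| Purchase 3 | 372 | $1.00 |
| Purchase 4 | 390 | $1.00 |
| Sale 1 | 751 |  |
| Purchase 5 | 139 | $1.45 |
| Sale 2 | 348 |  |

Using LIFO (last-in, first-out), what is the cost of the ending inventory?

Ending inventory = $650.15

Sale 1 (751) [LIFO — newest first]: 390 @ $1.00 + 361 @ $1.00 = $751.00
Sale 2 (348) [LIFO — newest first]: 139 @ $1.45 + 11 @ $1.00 + 77 @ $1.90 + 121 @ $2.35 = $643.20
Total COGS = $751.00 + $643.20 = $1,394.20
Ending inventory: 103 @ $4.35 + 86 @ $2.35 = $650.15
Check: goods available $2,044.35 = COGS $1,394.20 + ending $650.15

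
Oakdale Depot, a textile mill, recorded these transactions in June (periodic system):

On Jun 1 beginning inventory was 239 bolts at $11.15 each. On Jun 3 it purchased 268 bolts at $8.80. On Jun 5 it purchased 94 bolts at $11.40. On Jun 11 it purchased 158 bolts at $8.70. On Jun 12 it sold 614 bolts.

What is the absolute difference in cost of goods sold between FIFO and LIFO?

$355.25

FIFO COGS: 239 @ $11.15 + 268 @ $8.80 + 94 @ $11.40 + 13 @ $8.70 = $6,207.95
LIFO COGS: 158 @ $8.70 + 94 @ $11.40 + 268 @ $8.80 + 94 @ $11.15 = $5,852.70
Difference = |$6,207.95 − $5,852.70| = $355.25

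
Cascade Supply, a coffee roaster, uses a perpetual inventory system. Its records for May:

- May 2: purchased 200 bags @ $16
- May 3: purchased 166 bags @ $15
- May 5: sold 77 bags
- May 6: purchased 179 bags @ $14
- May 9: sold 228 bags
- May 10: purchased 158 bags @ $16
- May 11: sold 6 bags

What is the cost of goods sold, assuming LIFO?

COGS = $4,492

May 5, 77 sold [LIFO — newest first]: 77 @ $15 = $1,155
May 9, 228 sold [LIFO — newest first]: 179 @ $14 + 49 @ $15 = $3,241
May 11, 6 sold [LIFO — newest first]: 6 @ $16 = $96
Total COGS = $1,155 + $3,241 + $96 = $4,492
Ending inventory: 200 @ $16 + 40 @ $15 + 152 @ $16 = $6,232
Check: goods available $10,724 = COGS $4,492 + ending $6,232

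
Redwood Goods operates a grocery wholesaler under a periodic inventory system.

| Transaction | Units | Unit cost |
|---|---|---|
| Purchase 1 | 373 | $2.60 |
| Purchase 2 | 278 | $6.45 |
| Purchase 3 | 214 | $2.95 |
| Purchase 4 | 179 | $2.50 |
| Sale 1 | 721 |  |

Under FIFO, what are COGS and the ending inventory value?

Sale 1 (721) [FIFO — oldest first]: 373 @ $2.60 + 278 @ $6.45 + 70 @ $2.95 = $2,969.40
Ending inventory: 144 @ $2.95 + 179 @ $2.50 = $872.30

COGS = $2,969.40; ending inventory = $872.30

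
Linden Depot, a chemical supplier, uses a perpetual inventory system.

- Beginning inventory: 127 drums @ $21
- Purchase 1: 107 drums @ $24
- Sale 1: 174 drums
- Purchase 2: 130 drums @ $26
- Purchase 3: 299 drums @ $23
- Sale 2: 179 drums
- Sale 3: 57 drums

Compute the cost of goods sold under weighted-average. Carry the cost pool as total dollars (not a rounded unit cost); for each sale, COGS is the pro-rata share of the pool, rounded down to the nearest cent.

After Beginning: 127 on hand, pool $2,667.00 (≈ $21.0000 each)
After Purchase 1: 234 on hand, pool $5,235.00 (≈ $22.3718 each)
Sale 1, sell 174: 174/234 × $5,235.00 → $3,892.69
After Purchase 2: 190 on hand, pool $4,722.31 (≈ $24.8543 each)
After Purchase 3: 489 on hand, pool $11,599.31 (≈ $23.7205 each)
Sale 2, sell 179: 179/489 × $11,599.31 → $4,245.96
Sale 3, sell 57: 57/310 × $7,353.35 → $1,352.06
Total COGS = $3,892.69 + $4,245.96 + $1,352.06 = $9,490.71
Ending inventory (cost pool remaining) = $6,001.29

COGS = $9,490.71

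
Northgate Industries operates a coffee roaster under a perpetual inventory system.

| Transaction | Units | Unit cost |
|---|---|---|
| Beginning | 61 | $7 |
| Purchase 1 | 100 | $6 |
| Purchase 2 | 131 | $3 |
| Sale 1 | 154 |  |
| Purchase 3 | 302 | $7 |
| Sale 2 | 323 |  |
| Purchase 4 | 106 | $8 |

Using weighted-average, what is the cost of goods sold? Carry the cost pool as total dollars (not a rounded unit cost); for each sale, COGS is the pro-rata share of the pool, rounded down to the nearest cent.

After Beginning: 61 on hand, pool $427.00 (≈ $7.0000 each)
After Purchase 1: 161 on hand, pool $1,027.00 (≈ $6.3789 each)
After Purchase 2: 292 on hand, pool $1,420.00 (≈ $4.8630 each)
Sale 1, sell 154: 154/292 × $1,420.00 → $748.90
After Purchase 3: 440 on hand, pool $2,785.10 (≈ $6.3298 each)
Sale 2, sell 323: 323/440 × $2,785.10 → $2,044.51
After Purchase 4: 223 on hand, pool $1,588.59 (≈ $7.1237 each)
Total COGS = $748.90 + $2,044.51 = $2,793.41
Ending inventory (cost pool remaining) = $1,588.59

COGS = $2,793.41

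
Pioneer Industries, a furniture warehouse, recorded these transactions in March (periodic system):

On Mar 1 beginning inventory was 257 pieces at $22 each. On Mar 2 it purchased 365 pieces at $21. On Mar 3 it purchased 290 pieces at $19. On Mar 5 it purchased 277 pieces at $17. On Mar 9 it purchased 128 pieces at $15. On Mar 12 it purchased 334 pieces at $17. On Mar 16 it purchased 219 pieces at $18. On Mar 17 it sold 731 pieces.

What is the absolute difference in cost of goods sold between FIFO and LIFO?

FIFO COGS: 257 @ $22 + 365 @ $21 + 109 @ $19 = $15,390
LIFO COGS: 219 @ $18 + 334 @ $17 + 128 @ $15 + 50 @ $17 = $12,390
Difference = |$15,390 − $12,390| = $3,000

$3,000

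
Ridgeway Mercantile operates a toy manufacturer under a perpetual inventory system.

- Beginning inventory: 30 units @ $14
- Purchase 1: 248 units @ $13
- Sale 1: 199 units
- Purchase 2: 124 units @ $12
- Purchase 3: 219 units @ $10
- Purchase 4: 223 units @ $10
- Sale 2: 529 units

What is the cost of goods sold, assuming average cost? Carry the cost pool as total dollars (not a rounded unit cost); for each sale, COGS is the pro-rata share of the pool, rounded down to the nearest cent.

After Beginning: 30 on hand, pool $420.00 (≈ $14.0000 each)
After Purchase 1: 278 on hand, pool $3,644.00 (≈ $13.1079 each)
Sale 1, sell 199: 199/278 × $3,644.00 → $2,608.47
After Purchase 2: 203 on hand, pool $2,523.53 (≈ $12.4312 each)
After Purchase 3: 422 on hand, pool $4,713.53 (≈ $11.1695 each)
After Purchase 4: 645 on hand, pool $6,943.53 (≈ $10.7652 each)
Sale 2, sell 529: 529/645 × $6,943.53 → $5,694.77
Total COGS = $2,608.47 + $5,694.77 = $8,303.24
Ending inventory (cost pool remaining) = $1,248.76

COGS = $8,303.24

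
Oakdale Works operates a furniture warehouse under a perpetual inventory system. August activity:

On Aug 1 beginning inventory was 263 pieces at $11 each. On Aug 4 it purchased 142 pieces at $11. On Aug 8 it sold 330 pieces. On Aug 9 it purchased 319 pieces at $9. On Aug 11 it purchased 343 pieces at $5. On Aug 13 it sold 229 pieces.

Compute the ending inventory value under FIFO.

Ending inventory = $3,200

Aug 8, 330 sold [FIFO — oldest first]: 263 @ $11 + 67 @ $11 = $3,630
Aug 13, 229 sold [FIFO — oldest first]: 75 @ $11 + 154 @ $9 = $2,211
Total COGS = $3,630 + $2,211 = $5,841
Ending inventory: 165 @ $9 + 343 @ $5 = $3,200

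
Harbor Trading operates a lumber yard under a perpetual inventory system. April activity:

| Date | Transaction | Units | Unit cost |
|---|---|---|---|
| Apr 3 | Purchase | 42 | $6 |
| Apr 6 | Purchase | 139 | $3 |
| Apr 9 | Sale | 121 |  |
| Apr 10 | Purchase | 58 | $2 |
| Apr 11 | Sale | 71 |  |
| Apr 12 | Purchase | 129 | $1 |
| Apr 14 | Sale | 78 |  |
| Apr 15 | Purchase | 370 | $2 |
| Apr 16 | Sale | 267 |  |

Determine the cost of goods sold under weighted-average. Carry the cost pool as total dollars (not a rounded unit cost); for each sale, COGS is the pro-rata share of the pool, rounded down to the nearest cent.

After Apr 3: 42 on hand, pool $252.00 (≈ $6.0000 each)
After Apr 6: 181 on hand, pool $669.00 (≈ $3.6961 each)
Apr 9, sell 121: 121/181 × $669.00 → $447.23
After Apr 10: 118 on hand, pool $337.77 (≈ $2.8625 each)
Apr 11, sell 71: 71/118 × $337.77 → $203.23
After Apr 12: 176 on hand, pool $263.54 (≈ $1.4974 each)
Apr 14, sell 78: 78/176 × $263.54 → $116.79
After Apr 15: 468 on hand, pool $886.75 (≈ $1.8948 each)
Apr 16, sell 267: 267/468 × $886.75 → $505.90
Total COGS = $447.23 + $203.23 + $116.79 + $505.90 = $1,273.15
Ending inventory (cost pool remaining) = $380.85

COGS = $1,273.15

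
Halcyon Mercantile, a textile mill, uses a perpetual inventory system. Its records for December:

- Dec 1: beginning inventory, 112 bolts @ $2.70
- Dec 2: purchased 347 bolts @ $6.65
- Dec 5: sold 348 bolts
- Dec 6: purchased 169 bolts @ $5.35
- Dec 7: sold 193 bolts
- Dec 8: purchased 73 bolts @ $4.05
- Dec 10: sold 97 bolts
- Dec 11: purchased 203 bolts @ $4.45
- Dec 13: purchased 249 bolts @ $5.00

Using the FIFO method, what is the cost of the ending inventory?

Ending inventory = $2,403.50

Dec 5, 348 sold [FIFO — oldest first]: 112 @ $2.70 + 236 @ $6.65 = $1,871.80
Dec 7, 193 sold [FIFO — oldest first]: 111 @ $6.65 + 82 @ $5.35 = $1,176.85
Dec 10, 97 sold [FIFO — oldest first]: 87 @ $5.35 + 10 @ $4.05 = $505.95
Total COGS = $1,871.80 + $1,176.85 + $505.95 = $3,554.60
Ending inventory: 63 @ $4.05 + 203 @ $4.45 + 249 @ $5.00 = $2,403.50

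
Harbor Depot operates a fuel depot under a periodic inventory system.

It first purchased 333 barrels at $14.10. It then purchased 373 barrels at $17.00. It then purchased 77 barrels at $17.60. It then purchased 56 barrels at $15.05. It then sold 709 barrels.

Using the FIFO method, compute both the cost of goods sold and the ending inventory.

COGS = $11,089.10; ending inventory = $2,145.20

Sale 1 (709) [FIFO — oldest first]: 333 @ $14.10 + 373 @ $17.00 + 3 @ $17.60 = $11,089.10
Ending inventory: 74 @ $17.60 + 56 @ $15.05 = $2,145.20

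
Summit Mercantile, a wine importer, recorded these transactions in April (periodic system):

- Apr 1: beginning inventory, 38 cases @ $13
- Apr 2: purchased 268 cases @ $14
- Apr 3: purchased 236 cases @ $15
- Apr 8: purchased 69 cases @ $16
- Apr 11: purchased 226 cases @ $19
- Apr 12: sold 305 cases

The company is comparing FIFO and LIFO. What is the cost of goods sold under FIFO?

FIFO COGS: 38 @ $13 + 267 @ $14 = $4,232
LIFO COGS: 226 @ $19 + 69 @ $16 + 10 @ $15 = $5,548

COGS = $4,232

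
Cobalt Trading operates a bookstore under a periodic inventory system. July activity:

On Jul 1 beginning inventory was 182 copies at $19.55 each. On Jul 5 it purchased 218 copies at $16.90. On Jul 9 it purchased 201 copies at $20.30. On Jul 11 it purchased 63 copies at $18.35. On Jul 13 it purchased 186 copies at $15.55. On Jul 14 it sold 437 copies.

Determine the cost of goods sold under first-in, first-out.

Jul 14, 437 sold [FIFO — oldest first]: 182 @ $19.55 + 218 @ $16.90 + 37 @ $20.30 = $7,993.40
Ending inventory: 164 @ $20.30 + 63 @ $18.35 + 186 @ $15.55 = $7,377.55

COGS = $7,993.40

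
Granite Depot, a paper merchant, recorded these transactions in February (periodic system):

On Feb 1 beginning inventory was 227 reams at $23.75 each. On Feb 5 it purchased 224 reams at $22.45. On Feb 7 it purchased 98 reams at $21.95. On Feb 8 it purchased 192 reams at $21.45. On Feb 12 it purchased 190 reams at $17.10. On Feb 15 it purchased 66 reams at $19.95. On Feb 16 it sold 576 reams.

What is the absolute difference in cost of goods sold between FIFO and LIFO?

FIFO COGS: 227 @ $23.75 + 224 @ $22.45 + 98 @ $21.95 + 27 @ $21.45 = $13,150.30
LIFO COGS: 66 @ $19.95 + 190 @ $17.10 + 192 @ $21.45 + 98 @ $21.95 + 30 @ $22.45 = $11,508.70
Difference = |$13,150.30 − $11,508.70| = $1,641.60

$1,641.60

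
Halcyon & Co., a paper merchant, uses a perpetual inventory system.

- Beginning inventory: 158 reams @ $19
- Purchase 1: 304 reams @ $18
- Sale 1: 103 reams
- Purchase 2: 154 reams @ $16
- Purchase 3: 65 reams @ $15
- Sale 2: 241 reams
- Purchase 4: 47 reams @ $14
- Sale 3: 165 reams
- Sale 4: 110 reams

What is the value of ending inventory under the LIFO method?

Ending inventory = $2,071

Sale 1 (103) [LIFO — newest first]: 103 @ $18 = $1,854
Sale 2 (241) [LIFO — newest first]: 65 @ $15 + 154 @ $16 + 22 @ $18 = $3,835
Sale 3 (165) [LIFO — newest first]: 47 @ $14 + 118 @ $18 = $2,782
Sale 4 (110) [LIFO — newest first]: 61 @ $18 + 49 @ $19 = $2,029
Total COGS = $1,854 + $3,835 + $2,782 + $2,029 = $10,500
Ending inventory: 109 @ $19 = $2,071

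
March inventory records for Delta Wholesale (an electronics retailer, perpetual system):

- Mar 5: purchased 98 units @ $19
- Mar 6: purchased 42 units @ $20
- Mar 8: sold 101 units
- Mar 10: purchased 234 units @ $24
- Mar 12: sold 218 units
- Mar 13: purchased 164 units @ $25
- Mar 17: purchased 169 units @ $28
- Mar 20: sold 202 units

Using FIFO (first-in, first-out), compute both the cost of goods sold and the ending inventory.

Mar 8, 101 sold [FIFO — oldest first]: 98 @ $19 + 3 @ $20 = $1,922
Mar 12, 218 sold [FIFO — oldest first]: 39 @ $20 + 179 @ $24 = $5,076
Mar 20, 202 sold [FIFO — oldest first]: 55 @ $24 + 147 @ $25 = $4,995
Total COGS = $1,922 + $5,076 + $4,995 = $11,993
Ending inventory: 17 @ $25 + 169 @ $28 = $5,157
Check: goods available $17,150 = COGS $11,993 + ending $5,157

COGS = $11,993; ending inventory = $5,157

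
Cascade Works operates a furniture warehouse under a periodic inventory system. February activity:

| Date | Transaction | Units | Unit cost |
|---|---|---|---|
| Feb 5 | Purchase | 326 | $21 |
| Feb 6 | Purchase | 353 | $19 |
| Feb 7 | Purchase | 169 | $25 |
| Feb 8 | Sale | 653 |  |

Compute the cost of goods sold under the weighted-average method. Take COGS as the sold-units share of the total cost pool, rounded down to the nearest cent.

COGS = $13,689.89

Feb 8, sell 653: 653/848 × $17,778.00 → $13,689.89
Ending inventory (cost pool remaining) = $4,088.11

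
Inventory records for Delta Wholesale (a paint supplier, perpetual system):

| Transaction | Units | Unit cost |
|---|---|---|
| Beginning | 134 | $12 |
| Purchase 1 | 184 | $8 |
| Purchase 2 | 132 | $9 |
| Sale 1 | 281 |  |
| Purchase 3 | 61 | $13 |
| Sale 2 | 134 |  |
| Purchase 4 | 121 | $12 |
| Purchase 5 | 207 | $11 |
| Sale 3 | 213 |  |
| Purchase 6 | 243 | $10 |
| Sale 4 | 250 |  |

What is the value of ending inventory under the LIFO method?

Sale 1 (281) [LIFO — newest first]: 132 @ $9 + 149 @ $8 = $2,380
Sale 2 (134) [LIFO — newest first]: 61 @ $13 + 35 @ $8 + 38 @ $12 = $1,529
Sale 3 (213) [LIFO — newest first]: 207 @ $11 + 6 @ $12 = $2,349
Sale 4 (250) [LIFO — newest first]: 243 @ $10 + 7 @ $12 = $2,514
Total COGS = $2,380 + $1,529 + $2,349 + $2,514 = $8,772
Ending inventory: 96 @ $12 + 108 @ $12 = $2,448

Ending inventory = $2,448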